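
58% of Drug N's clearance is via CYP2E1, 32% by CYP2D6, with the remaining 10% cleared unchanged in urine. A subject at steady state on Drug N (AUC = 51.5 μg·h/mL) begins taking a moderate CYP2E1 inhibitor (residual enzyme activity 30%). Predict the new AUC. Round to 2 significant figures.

87 μg·h/mL

The CYP2E1 pathway (58% of clearance) is reduced to 0.3× activity: 0.58 × 0.3 = 0.174.
CYP2D6 (32%) and the residual 10% are unaffected.
New clearance relative to baseline: 0.174 + 0.32 + 0.1 = 0.594.
With dosing unchanged, AUC scales as 1/CL: 51.5 / 0.594 = 87 μg·h/mL.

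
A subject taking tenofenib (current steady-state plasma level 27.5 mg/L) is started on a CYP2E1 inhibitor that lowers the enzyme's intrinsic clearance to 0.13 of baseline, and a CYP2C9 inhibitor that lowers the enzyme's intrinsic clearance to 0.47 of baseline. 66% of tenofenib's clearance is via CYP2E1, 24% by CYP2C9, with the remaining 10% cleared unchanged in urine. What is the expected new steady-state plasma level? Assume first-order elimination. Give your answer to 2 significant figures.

The CYP2E1 pathway (66% of clearance) falls to 0.13× activity: 0.66 × 0.13 = 0.0858.
The CYP2C9 pathway (24% of clearance) drops to 0.47× activity: 0.24 × 0.47 = 0.1128.
The remaining 10% of clearance is unaffected.
Relative clearance = 0.0858 + 0.1128 + 0.1 = 0.2986.
New steady-state plasma level = 27.5 / 0.2986 = 92 mg/L (concentration scales inversely with clearance).

92 mg/L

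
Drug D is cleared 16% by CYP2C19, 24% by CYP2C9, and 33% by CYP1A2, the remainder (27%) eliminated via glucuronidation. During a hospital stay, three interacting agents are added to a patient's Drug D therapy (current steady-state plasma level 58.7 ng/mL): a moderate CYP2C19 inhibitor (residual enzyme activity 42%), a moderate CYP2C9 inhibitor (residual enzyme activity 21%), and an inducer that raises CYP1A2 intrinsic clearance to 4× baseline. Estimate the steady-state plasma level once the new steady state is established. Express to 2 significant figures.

CYP2C19: 0.16 × 0.42 = 0.0672
CYP2C9: 0.24 × 0.21 = 0.0504
CYP1A2: 0.33 × 4 = 1.32
Other: 0.27 (unchanged)
CL_new/CL_old = 0.0672 + 0.0504 + 1.32 + 0.27 = 1.7076.
New steady-state plasma level = 58.7 / 1.7076 = 34 ng/mL (concentration scales inversely with clearance).

34 ng/mL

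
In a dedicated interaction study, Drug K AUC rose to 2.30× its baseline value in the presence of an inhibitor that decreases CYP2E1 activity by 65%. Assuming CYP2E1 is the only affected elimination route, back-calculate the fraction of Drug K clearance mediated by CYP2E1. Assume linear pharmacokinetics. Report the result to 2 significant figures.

0.87

Write x for the fraction cleared via CYP2E1. The observed AUC change means clearance fell to 1/2.30 = 0.4348 of baseline.
Setting x·0.35 + (1 − x) = 0.4348 and solving: x = (0.4348 − 1)/(0.35 − 1) = 0.87.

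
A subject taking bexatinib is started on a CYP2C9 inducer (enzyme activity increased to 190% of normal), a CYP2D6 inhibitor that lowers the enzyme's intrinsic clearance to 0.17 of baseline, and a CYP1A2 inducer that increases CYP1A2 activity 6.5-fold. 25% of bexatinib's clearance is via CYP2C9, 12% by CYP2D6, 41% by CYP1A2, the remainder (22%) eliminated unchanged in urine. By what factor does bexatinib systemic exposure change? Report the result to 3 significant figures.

0.296

The CYP2C9 pathway (25% of clearance) increases to 1.9× activity: 0.25 × 1.9 = 0.475.
The CYP2D6 pathway (12% of clearance) drops to 0.17× activity: 0.12 × 0.17 = 0.0204.
The CYP1A2 pathway (41% of clearance) increases to 6.5× activity: 0.41 × 6.5 = 2.665.
The remaining 22% of clearance is unaffected.
New clearance relative to baseline: 0.475 + 0.0204 + 2.665 + 0.22 = 3.3804.
Net systemic exposure ratio = 1 / 3.3804 = 0.296.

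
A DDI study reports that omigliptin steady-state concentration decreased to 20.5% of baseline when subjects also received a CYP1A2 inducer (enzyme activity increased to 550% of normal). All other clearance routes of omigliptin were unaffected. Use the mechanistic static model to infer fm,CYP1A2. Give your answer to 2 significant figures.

Let fm be the CYP1A2 fraction. New clearance relative to baseline = fm × 5.5 + (1 − fm).
Steady-state concentration ratio = 1 / (new CL fraction), so new CL fraction = 1 / 0.205 = 4.878.
fm × 5.5 + 1 − fm = 4.878  ⇒  fm × (5.5 − 1) = 3.878  ⇒  fm = 0.86.

0.86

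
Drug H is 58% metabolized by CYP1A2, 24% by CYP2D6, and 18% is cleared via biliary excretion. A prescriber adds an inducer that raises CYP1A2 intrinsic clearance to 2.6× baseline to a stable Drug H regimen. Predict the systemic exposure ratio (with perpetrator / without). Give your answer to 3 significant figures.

0.519

The CYP1A2 pathway (58% of clearance) increases to 2.6× activity: 0.58 × 2.6 = 1.508.
CYP2D6 (24%) and the residual 18% are unaffected.
Relative clearance = 1.508 + 0.24 + 0.18 = 1.928.
Systemic exposure is inversely proportional to clearance, so the fold-change is 1 / 1.928 = 0.519.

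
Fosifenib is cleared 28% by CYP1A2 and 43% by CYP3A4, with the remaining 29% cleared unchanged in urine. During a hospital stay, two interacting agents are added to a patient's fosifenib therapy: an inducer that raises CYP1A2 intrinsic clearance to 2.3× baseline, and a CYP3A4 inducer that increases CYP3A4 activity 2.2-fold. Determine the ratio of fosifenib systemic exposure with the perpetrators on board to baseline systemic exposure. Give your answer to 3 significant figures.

The CYP1A2 pathway (28% of clearance) increases to 2.3× activity: 0.28 × 2.3 = 0.644.
The CYP3A4 pathway (43% of clearance) rises to 2.2× activity: 0.43 × 2.2 = 0.946.
Non-CYP routes (29%) are unchanged.
CL_new/CL_old = 0.644 + 0.946 + 0.29 = 1.88.
Systemic exposure ∝ 1/CL: fold-change = 1 / 1.88 = 0.532.

0.532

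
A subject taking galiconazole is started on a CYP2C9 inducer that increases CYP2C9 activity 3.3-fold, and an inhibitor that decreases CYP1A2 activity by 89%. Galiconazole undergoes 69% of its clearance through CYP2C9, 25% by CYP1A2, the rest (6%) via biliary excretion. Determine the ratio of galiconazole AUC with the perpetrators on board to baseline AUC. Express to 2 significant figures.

0.42

The CYP2C9 pathway (69% of clearance) rises to 3.3× activity: 0.69 × 3.3 = 2.277.
The CYP1A2 pathway (25% of clearance) is reduced to 0.11× activity: 0.25 × 0.11 = 0.0275.
The remaining 6% of clearance is unaffected.
New clearance relative to baseline: 2.277 + 0.0275 + 0.06 = 2.3645.
Net AUC ratio = 1 / 2.3645 = 0.42.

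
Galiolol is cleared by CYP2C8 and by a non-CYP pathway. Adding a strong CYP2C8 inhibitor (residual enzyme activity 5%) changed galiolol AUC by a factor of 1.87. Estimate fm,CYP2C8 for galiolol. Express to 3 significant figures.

CL'/CL = 1 / 1.87 = 0.5348
0.05·fm + (1 − fm) = 0.5348
fm = (0.5348 − 1) / (0.05 − 1) = 0.490

0.490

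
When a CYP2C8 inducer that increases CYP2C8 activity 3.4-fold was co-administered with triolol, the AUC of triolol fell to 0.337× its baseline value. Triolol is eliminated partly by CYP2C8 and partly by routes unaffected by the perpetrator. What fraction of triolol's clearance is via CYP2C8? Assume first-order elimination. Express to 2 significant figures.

Write x for the fraction cleared via CYP2C8. The observed AUC change means clearance rose to 1/0.337 = 2.967 of baseline.
Only the CYP2C8 route changed, so 2.967 = x·3.4 + (1 − x), giving x = 0.82.

0.82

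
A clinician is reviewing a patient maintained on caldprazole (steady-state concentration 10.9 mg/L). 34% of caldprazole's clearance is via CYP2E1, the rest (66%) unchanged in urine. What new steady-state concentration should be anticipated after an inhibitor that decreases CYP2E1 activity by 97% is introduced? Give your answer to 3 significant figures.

CYP2E1: 0.34 × 0.03 = 0.0102
Other: 0.66 (unchanged)
CL_new/CL_old = 0.0102 + 0.66 = 0.6702.
With dosing unchanged, steady-state concentration scales as 1/CL: 10.9 / 0.6702 = 16.3 mg/L.

16.3 mg/L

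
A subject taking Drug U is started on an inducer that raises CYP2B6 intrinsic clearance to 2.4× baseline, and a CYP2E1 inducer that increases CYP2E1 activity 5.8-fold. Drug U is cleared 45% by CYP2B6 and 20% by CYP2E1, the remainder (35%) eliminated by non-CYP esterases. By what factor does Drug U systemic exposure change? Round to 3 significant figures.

CYP2B6: 0.45 × 2.4 = 1.08
CYP2E1: 0.2 × 5.8 = 1.16
Other: 0.35 (unchanged)
New clearance relative to baseline: 1.08 + 1.16 + 0.35 = 2.59.
Net systemic exposure ratio = 1 / 2.59 = 0.386.

0.386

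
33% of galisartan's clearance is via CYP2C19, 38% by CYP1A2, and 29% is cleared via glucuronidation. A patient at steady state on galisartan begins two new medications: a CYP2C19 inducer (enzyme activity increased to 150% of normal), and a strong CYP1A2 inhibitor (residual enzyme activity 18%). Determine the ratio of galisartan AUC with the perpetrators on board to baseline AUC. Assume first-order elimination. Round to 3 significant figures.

The CYP2C19 pathway (33% of clearance) rises to 1.5× activity: 0.33 × 1.5 = 0.495.
The CYP1A2 pathway (38% of clearance) drops to 0.18× activity: 0.38 × 0.18 = 0.0684.
Non-CYP routes (29%) are unchanged.
CL_new/CL_old = 0.495 + 0.0684 + 0.29 = 0.8534.
AUC ∝ 1/CL: fold-change = 1 / 0.8534 = 1.17.

1.17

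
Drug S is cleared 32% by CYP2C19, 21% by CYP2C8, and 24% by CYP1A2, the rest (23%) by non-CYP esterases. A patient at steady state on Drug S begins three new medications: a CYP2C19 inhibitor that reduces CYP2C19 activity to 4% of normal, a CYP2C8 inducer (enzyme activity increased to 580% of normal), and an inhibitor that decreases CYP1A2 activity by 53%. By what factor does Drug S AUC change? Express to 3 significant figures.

0.635

CYP2C19: 0.32 × 0.04 = 0.0128
CYP2C8: 0.21 × 5.8 = 1.218
CYP1A2: 0.24 × 0.47 = 0.1128
Other: 0.23 (unchanged)
CL_new/CL_old = 0.0128 + 1.218 + 0.1128 + 0.23 = 1.5736.
AUC ∝ 1/CL: fold-change = 1 / 1.5736 = 0.635.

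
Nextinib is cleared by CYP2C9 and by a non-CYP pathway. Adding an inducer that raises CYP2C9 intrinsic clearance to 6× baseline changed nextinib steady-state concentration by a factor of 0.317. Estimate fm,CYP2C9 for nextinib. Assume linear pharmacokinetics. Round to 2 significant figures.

0.43

Call the CYP2C9 fraction fm. After the interaction, CL_new/CL_old = fm × 6 + (1 − fm).
Steady-state concentration ratio = 1 / (new CL fraction), so new CL fraction = 1 / 0.317 = 3.155.
fm × 6 + 1 − fm = 3.155  ⇒  fm × (6 − 1) = 2.155  ⇒  fm = 0.43.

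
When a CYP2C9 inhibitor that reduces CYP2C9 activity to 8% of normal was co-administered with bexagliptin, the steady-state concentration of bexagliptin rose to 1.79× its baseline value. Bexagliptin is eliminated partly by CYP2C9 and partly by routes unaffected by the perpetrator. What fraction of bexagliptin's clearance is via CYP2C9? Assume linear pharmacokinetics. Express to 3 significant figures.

CL'/CL = 1 / 1.79 = 0.5587
0.08·fm + (1 − fm) = 0.5587
fm = (0.5587 − 1) / (0.08 − 1) = 0.480

0.480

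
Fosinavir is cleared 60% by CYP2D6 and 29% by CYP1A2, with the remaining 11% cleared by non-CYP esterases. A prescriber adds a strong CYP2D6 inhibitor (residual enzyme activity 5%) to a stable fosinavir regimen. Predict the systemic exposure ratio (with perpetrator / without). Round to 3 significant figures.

The CYP2D6 pathway (60% of clearance) is reduced to 0.05× activity: 0.6 × 0.05 = 0.03.
CYP1A2 (29%) and the residual 11% are unaffected.
New clearance relative to baseline: 0.03 + 0.29 + 0.11 = 0.43.
Since systemic exposure ∝ 1/CL, the ratio is 1 / 0.43 = 2.33.

2.33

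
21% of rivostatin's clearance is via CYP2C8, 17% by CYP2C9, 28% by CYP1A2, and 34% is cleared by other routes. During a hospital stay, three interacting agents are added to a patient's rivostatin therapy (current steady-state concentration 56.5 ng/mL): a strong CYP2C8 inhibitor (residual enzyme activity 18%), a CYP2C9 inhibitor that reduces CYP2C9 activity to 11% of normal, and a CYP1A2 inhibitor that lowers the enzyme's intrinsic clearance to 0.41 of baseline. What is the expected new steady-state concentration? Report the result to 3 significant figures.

111 ng/mL

The CYP2C8 pathway (21% of clearance) drops to 0.18× activity: 0.21 × 0.18 = 0.0378.
The CYP2C9 pathway (17% of clearance) falls to 0.11× activity: 0.17 × 0.11 = 0.0187.
The CYP1A2 pathway (28% of clearance) falls to 0.41× activity: 0.28 × 0.41 = 0.1148.
Non-CYP routes (34%) are unchanged.
New clearance relative to baseline: 0.0378 + 0.0187 + 0.1148 + 0.34 = 0.5113.
Dividing the baseline by the relative clearance: 56.5 / 0.5113 = 111 ng/mL.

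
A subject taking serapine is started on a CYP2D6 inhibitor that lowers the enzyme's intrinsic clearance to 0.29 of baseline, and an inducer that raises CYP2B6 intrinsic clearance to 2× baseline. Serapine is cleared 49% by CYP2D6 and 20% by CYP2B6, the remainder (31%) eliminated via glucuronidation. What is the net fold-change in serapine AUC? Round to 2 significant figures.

1.2

The CYP2D6 pathway (49% of clearance) is reduced to 0.29× activity: 0.49 × 0.29 = 0.1421.
The CYP2B6 pathway (20% of clearance) is boosted to 2× activity: 0.2 × 2 = 0.4.
The remaining 31% of clearance is unaffected.
New clearance relative to baseline: 0.1421 + 0.4 + 0.31 = 0.8521.
Net AUC ratio = 1 / 0.8521 = 1.2.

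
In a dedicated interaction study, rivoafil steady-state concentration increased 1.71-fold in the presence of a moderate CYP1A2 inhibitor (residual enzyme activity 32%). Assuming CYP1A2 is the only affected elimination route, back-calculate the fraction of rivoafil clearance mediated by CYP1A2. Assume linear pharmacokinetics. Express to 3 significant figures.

Write x for the fraction cleared via CYP1A2. The observed steady-state concentration change means clearance fell to 1/1.71 = 0.5848 of baseline.
Setting x·0.32 + (1 − x) = 0.5848 and solving: x = (0.5848 − 1)/(0.32 − 1) = 0.611.

0.611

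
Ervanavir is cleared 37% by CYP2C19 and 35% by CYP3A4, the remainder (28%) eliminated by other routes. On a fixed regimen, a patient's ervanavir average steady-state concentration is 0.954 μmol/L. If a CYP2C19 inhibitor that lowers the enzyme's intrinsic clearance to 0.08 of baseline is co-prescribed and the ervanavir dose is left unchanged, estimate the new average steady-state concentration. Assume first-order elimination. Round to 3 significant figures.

CYP2C19: 0.37 × 0.08 = 0.0296
CYP3A4: 0.35 (unchanged)
Other: 0.28 (unchanged)
CL_new/CL_old = 0.0296 + 0.35 + 0.28 = 0.6596.
New average steady-state concentration = baseline ÷ relative clearance = 0.954 / 0.6596 = 1.45 μmol/L.

1.45 μmol/L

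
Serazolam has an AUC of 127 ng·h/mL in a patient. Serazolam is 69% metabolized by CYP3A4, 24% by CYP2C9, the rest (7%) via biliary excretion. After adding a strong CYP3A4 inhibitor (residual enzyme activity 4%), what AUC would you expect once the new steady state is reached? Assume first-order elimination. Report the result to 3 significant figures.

The CYP3A4 pathway (69% of clearance) is reduced to 0.04× activity: 0.69 × 0.04 = 0.0276.
CYP2C9 (24%) and the residual 7% are unaffected.
CL_new/CL_old = 0.0276 + 0.24 + 0.07 = 0.3376.
New AUC = baseline ÷ relative clearance = 127 / 0.3376 = 376 ng·h/mL.

376 ng·h/mL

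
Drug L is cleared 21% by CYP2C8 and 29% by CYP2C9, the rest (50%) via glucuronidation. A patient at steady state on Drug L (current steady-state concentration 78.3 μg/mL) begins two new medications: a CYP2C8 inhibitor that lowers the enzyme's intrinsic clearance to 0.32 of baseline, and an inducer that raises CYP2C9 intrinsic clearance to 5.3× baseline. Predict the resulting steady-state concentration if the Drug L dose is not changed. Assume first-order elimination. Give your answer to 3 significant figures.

37.2 μg/mL

The CYP2C8 pathway (21% of clearance) is reduced to 0.32× activity: 0.21 × 0.32 = 0.0672.
The CYP2C9 pathway (29% of clearance) rises to 5.3× activity: 0.29 × 5.3 = 1.537.
The remaining 50% of clearance is unaffected.
Relative clearance = 0.0672 + 1.537 + 0.5 = 2.1042.
New steady-state concentration = 78.3 / 2.1042 = 37.2 μg/mL (concentration scales inversely with clearance).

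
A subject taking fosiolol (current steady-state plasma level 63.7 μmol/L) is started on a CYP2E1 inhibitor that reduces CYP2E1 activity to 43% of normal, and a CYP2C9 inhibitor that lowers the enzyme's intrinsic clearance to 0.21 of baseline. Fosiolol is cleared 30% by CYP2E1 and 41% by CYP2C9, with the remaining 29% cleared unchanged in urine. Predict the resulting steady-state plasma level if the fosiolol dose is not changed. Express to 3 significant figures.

The CYP2E1 pathway (30% of clearance) falls to 0.43× activity: 0.3 × 0.43 = 0.129.
The CYP2C9 pathway (41% of clearance) drops to 0.21× activity: 0.41 × 0.21 = 0.0861.
The remaining 29% of clearance is unaffected.
New clearance relative to baseline: 0.129 + 0.0861 + 0.29 = 0.5051.
Dividing the baseline by the relative clearance: 63.7 / 0.5051 = 126 μmol/L.

126 μmol/L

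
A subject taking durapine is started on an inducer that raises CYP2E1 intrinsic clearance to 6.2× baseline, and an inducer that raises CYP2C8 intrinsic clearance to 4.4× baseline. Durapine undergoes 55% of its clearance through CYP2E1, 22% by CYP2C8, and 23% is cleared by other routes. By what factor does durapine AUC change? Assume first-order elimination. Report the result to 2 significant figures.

0.22

The CYP2E1 pathway (55% of clearance) is boosted to 6.2× activity: 0.55 × 6.2 = 3.41.
The CYP2C8 pathway (22% of clearance) increases to 4.4× activity: 0.22 × 4.4 = 0.968.
Non-CYP routes (23%) are unchanged.
Relative clearance = 3.41 + 0.968 + 0.23 = 4.608.
AUC ∝ 1/CL: fold-change = 1 / 4.608 = 0.22.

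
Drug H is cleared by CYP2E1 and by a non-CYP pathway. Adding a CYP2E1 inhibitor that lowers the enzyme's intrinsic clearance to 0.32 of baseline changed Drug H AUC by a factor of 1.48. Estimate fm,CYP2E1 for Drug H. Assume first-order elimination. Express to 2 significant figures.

Call the CYP2E1 fraction fm. After the interaction, CL_new/CL_old = fm × 0.32 + (1 − fm).
AUC ratio = 1 / (new CL fraction), so new CL fraction = 1 / 1.48 = 0.6757.
fm × 0.32 + 1 − fm = 0.6757  ⇒  fm × (0.32 − 1) = −0.3243  ⇒  fm = 0.48.

0.48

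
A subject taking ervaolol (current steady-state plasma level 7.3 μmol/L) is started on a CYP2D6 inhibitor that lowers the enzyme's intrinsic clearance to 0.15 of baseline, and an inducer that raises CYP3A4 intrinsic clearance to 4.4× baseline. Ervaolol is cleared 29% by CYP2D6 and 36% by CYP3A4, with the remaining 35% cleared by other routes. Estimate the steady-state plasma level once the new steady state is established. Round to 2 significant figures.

3.7 μmol/L

The CYP2D6 pathway (29% of clearance) falls to 0.15× activity: 0.29 × 0.15 = 0.0435.
The CYP3A4 pathway (36% of clearance) increases to 4.4× activity: 0.36 × 4.4 = 1.584.
The remaining 35% of clearance is unaffected.
Relative clearance = 0.0435 + 1.584 + 0.35 = 1.9775.
New steady-state plasma level = 7.3 / 1.9775 = 3.7 μmol/L (concentration scales inversely with clearance).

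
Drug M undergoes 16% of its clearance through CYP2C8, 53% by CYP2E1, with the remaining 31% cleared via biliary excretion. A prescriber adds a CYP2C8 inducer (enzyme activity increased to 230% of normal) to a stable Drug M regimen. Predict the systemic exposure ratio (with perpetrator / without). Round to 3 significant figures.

0.828

CYP2C8: 0.16 × 2.3 = 0.368
CYP2E1: 0.53 (unchanged)
Other: 0.31 (unchanged)
Relative clearance = 0.368 + 0.53 + 0.31 = 1.208.
Systemic exposure ratio = CL_old/CL_new = 1 / 1.208 = 0.828.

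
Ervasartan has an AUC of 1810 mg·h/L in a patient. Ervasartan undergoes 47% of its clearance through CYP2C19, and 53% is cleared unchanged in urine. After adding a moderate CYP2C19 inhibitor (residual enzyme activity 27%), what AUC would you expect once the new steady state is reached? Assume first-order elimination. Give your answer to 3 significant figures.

2.76 × 10³ mg·h/L

The CYP2C19 pathway (47% of clearance) is reduced to 0.27× activity: 0.47 × 0.27 = 0.1269.
Non-CYP routes (53%) are unchanged.
New clearance relative to baseline: 0.1269 + 0.53 = 0.6569.
With dosing unchanged, AUC scales as 1/CL: 1810 / 0.6569 = 2.76 × 10³ mg·h/L.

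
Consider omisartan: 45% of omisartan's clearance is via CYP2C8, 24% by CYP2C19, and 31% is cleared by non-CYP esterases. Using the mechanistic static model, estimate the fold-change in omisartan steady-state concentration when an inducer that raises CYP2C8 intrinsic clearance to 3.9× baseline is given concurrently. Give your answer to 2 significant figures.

0.43

CYP2C8: 0.45 × 3.9 = 1.755
CYP2C19: 0.24 (unchanged)
Other: 0.31 (unchanged)
New clearance relative to baseline: 1.755 + 0.24 + 0.31 = 2.305.
Steady-state concentration ratio = CL_old/CL_new = 1 / 2.305 = 0.43.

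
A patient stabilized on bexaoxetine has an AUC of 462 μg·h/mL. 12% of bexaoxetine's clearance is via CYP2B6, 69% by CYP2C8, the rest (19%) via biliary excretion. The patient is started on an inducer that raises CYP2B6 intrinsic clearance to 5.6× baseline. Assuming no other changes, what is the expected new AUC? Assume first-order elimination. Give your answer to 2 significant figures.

The CYP2B6 pathway (12% of clearance) rises to 5.6× activity: 0.12 × 5.6 = 0.672.
CYP2C8 (69%) and the residual 19% are unaffected.
Relative clearance = 0.672 + 0.69 + 0.19 = 1.552.
With dosing unchanged, AUC scales as 1/CL: 462 / 1.552 = 3.0 × 10² μg·h/mL.

3.0 × 10² μg·h/mL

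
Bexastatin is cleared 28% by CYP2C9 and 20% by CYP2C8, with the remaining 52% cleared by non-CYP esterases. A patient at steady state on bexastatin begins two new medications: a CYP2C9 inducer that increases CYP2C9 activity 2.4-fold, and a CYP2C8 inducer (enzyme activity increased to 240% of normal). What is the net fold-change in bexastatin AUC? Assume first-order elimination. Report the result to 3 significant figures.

0.598

CYP2C9: 0.28 × 2.4 = 0.672
CYP2C8: 0.2 × 2.4 = 0.48
Other: 0.52 (unchanged)
Relative clearance = 0.672 + 0.48 + 0.52 = 1.672.
Because AUC varies inversely with clearance, the combined effect is 1 / 1.672 = 0.598.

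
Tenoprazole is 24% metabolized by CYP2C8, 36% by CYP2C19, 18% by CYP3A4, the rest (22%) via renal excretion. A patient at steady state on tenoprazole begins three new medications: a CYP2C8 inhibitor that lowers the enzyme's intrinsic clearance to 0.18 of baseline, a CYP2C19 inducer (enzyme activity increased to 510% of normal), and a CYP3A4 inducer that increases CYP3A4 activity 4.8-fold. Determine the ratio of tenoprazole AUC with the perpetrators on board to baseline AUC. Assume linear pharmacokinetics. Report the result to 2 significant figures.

The CYP2C8 pathway (24% of clearance) falls to 0.18× activity: 0.24 × 0.18 = 0.0432.
The CYP2C19 pathway (36% of clearance) rises to 5.1× activity: 0.36 × 5.1 = 1.836.
The CYP3A4 pathway (18% of clearance) increases to 4.8× activity: 0.18 × 4.8 = 0.864.
The remaining 22% of clearance is unaffected.
Relative clearance = 0.0432 + 1.836 + 0.864 + 0.22 = 2.9632.
Net AUC ratio = 1 / 2.9632 = 0.34.

0.34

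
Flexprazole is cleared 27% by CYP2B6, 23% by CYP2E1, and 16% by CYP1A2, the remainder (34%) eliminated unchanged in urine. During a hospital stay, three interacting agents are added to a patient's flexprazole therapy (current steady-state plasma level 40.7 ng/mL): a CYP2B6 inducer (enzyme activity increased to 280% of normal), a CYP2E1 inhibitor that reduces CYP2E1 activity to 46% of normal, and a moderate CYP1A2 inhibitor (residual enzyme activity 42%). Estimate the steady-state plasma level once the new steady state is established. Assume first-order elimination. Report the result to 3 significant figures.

32.1 ng/mL

The CYP2B6 pathway (27% of clearance) is boosted to 2.8× activity: 0.27 × 2.8 = 0.756.
The CYP2E1 pathway (23% of clearance) drops to 0.46× activity: 0.23 × 0.46 = 0.1058.
The CYP1A2 pathway (16% of clearance) is reduced to 0.42× activity: 0.16 × 0.42 = 0.0672.
The remaining 34% of clearance is unaffected.
Relative clearance = 0.756 + 0.1058 + 0.0672 + 0.34 = 1.269.
Dividing the baseline by the relative clearance: 40.7 / 1.269 = 32.1 ng/mL.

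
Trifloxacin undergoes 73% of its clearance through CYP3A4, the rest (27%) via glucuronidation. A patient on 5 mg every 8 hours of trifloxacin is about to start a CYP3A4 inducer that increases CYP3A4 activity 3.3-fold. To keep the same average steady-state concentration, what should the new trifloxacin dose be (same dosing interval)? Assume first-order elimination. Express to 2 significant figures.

The CYP3A4 pathway (73% of clearance) increases to 3.3× activity: 0.73 × 3.3 = 2.409.
The remaining 27% of clearance is unaffected.
Relative clearance = 2.409 + 0.27 = 2.679.
Exposure is unchanged when dose changes in proportion to clearance. New dose = 5 mg × 2.679 = 13 mg.

13 mg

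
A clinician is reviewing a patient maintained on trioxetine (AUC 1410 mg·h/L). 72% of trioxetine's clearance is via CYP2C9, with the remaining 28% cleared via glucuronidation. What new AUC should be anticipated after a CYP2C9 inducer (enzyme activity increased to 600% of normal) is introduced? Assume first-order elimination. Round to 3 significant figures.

307 mg·h/L

The CYP2C9 pathway (72% of clearance) is boosted to 6× activity: 0.72 × 6 = 4.32.
Non-CYP routes (28%) are unchanged.
CL_new/CL_old = 4.32 + 0.28 = 4.6.
New AUC = baseline ÷ relative clearance = 1410 / 4.6 = 307 mg·h/L.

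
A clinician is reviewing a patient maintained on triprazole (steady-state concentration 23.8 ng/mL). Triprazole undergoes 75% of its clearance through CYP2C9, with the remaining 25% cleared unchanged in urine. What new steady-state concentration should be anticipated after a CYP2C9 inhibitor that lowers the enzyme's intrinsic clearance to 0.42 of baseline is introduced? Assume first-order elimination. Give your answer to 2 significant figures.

CYP2C9: 0.75 × 0.42 = 0.315
Other: 0.25 (unchanged)
Relative clearance = 0.315 + 0.25 = 0.565.
New steady-state concentration = baseline ÷ relative clearance = 23.8 / 0.565 = 42 ng/mL.

42 ng/mL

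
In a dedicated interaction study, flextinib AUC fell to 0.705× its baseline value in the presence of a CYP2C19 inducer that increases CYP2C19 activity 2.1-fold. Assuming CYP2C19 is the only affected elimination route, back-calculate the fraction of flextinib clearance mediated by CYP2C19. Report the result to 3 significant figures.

CL'/CL = 1 / 0.705 = 1.418
2.1·fm + (1 − fm) = 1.418
fm = (1.418 − 1) / (2.1 − 1) = 0.380

0.380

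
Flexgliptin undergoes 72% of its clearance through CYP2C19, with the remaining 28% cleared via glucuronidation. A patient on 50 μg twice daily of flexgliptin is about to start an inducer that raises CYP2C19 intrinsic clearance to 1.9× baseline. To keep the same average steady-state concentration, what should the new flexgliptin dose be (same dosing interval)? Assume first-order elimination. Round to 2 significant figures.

The CYP2C19 pathway (72% of clearance) increases to 1.9× activity: 0.72 × 1.9 = 1.368.
The remaining 28% of clearance is unaffected.
Relative clearance = 1.368 + 0.28 = 1.648.
To maintain the same steady-state level, dose must scale with clearance: new dose = 50 × 1.648 = 82 μg.

82 μg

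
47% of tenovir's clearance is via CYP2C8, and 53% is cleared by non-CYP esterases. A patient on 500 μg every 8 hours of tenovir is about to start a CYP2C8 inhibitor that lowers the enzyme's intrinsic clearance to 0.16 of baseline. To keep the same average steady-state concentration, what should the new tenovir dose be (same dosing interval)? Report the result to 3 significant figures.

The CYP2C8 pathway (47% of clearance) drops to 0.16× activity: 0.47 × 0.16 = 0.0752.
Non-CYP routes (53%) are unchanged.
New clearance relative to baseline: 0.0752 + 0.53 = 0.6052.
Css,avg = (dose rate)/CL, so holding Css fixed requires dose ∝ CL: 500 × 0.6052 = 303 μg.

303 μg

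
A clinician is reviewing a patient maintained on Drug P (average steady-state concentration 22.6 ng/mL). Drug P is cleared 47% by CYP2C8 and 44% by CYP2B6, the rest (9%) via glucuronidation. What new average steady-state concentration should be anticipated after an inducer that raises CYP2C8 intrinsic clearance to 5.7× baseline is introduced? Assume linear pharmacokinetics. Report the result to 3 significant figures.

7.04 ng/mL

The CYP2C8 pathway (47% of clearance) rises to 5.7× activity: 0.47 × 5.7 = 2.679.
CYP2B6 (44%) and the residual 9% are unaffected.
CL_new/CL_old = 2.679 + 0.44 + 0.09 = 3.209.
With dosing unchanged, average steady-state concentration scales as 1/CL: 22.6 / 3.209 = 7.04 ng/mL.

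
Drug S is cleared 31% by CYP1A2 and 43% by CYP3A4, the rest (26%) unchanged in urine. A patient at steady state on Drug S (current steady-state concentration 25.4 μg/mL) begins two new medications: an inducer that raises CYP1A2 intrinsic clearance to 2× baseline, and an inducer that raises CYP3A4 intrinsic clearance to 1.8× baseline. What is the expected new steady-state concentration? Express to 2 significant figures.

15 μg/mL

The CYP1A2 pathway (31% of clearance) increases to 2× activity: 0.31 × 2 = 0.62.
The CYP3A4 pathway (43% of clearance) rises to 1.8× activity: 0.43 × 1.8 = 0.774.
Non-CYP routes (26%) are unchanged.
CL_new/CL_old = 0.62 + 0.774 + 0.26 = 1.654.
New steady-state concentration = 25.4 / 1.654 = 15 μg/mL (concentration scales inversely with clearance).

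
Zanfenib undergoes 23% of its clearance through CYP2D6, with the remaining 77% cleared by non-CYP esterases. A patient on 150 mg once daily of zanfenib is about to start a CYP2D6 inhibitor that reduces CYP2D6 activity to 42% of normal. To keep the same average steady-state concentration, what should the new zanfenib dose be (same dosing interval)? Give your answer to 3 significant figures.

The CYP2D6 pathway (23% of clearance) drops to 0.42× activity: 0.23 × 0.42 = 0.0966.
The remaining 77% of clearance is unaffected.
New clearance relative to baseline: 0.0966 + 0.77 = 0.8666.
To maintain the same steady-state level, dose must scale with clearance: new dose = 150 × 0.8666 = 130 mg.

130 mg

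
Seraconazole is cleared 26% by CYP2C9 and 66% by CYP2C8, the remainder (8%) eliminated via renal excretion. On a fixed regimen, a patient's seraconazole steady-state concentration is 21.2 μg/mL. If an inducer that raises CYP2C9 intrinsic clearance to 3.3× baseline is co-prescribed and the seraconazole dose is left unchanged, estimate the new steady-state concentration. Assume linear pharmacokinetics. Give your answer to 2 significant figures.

The CYP2C9 pathway (26% of clearance) increases to 3.3× activity: 0.26 × 3.3 = 0.858.
CYP2C8 (66%) and the residual 8% are unaffected.
CL_new/CL_old = 0.858 + 0.66 + 0.08 = 1.598.
Steady-state concentration ∝ 1/CL, so new value = 21.2 / 1.598 = 13 μg/mL.

13 μg/mL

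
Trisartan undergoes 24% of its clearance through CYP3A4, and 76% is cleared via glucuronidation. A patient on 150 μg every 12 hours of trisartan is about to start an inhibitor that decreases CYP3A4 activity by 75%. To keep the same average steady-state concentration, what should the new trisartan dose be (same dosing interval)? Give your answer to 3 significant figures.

123 μg

The CYP3A4 pathway (24% of clearance) is reduced to 0.25× activity: 0.24 × 0.25 = 0.06.
The remaining 76% of clearance is unaffected.
New clearance relative to baseline: 0.06 + 0.76 = 0.82.
Exposure is unchanged when dose changes in proportion to clearance. New dose = 150 μg × 0.82 = 123 μg.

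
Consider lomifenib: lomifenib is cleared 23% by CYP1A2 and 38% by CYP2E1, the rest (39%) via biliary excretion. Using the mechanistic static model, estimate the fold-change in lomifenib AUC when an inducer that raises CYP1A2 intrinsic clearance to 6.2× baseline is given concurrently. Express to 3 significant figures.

CYP1A2: 0.23 × 6.2 = 1.426
CYP2E1: 0.38 (unchanged)
Other: 0.39 (unchanged)
CL_new/CL_old = 1.426 + 0.38 + 0.39 = 2.196.
AUC ratio = CL_old/CL_new = 1 / 2.196 = 0.455.

0.455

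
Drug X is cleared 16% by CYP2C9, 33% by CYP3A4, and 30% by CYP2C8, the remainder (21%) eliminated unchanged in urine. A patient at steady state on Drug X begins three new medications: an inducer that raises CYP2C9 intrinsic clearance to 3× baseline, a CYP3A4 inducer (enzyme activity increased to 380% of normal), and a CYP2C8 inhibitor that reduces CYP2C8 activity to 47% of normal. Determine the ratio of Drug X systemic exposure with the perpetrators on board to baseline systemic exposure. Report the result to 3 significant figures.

CYP2C9: 0.16 × 3 = 0.48
CYP3A4: 0.33 × 3.8 = 1.254
CYP2C8: 0.3 × 0.47 = 0.141
Other: 0.21 (unchanged)
New clearance relative to baseline: 0.48 + 1.254 + 0.141 + 0.21 = 2.085.
Because systemic exposure varies inversely with clearance, the combined effect is 1 / 2.085 = 0.480.

0.480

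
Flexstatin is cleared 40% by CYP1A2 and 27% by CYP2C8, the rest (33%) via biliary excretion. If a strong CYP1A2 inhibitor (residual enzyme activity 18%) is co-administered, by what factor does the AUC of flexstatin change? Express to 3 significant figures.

1.49

The CYP1A2 pathway (40% of clearance) is reduced to 0.18× activity: 0.4 × 0.18 = 0.072.
CYP2C8 (27%) and the residual 33% are unaffected.
Relative clearance = 0.072 + 0.27 + 0.33 = 0.672.
AUC is inversely proportional to clearance, so the fold-change is 1 / 0.672 = 1.49.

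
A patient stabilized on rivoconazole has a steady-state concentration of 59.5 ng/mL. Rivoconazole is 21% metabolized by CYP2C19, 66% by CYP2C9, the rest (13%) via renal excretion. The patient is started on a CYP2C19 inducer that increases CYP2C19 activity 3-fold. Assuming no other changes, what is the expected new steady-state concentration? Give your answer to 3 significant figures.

41.9 ng/mL

CYP2C19: 0.21 × 3 = 0.63
CYP2C9: 0.66 (unchanged)
Other: 0.13 (unchanged)
Relative clearance = 0.63 + 0.66 + 0.13 = 1.42.
With dosing unchanged, steady-state concentration scales as 1/CL: 59.5 / 1.42 = 41.9 ng/mL.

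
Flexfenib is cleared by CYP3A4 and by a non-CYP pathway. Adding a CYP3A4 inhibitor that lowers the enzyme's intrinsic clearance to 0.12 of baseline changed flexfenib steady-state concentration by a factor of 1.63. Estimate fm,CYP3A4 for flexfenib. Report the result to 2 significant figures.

Call the CYP3A4 fraction fm. After the interaction, CL_new/CL_old = fm × 0.12 + (1 − fm).
Steady-state concentration ratio = 1 / (new CL fraction), so new CL fraction = 1 / 1.63 = 0.6135.
fm × 0.12 + 1 − fm = 0.6135  ⇒  fm × (0.12 − 1) = −0.3865  ⇒  fm = 0.44.

0.44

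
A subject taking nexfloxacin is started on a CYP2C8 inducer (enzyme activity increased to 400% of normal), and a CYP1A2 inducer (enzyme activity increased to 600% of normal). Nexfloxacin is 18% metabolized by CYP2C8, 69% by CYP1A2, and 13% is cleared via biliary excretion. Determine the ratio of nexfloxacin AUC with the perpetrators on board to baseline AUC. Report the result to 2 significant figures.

The CYP2C8 pathway (18% of clearance) is boosted to 4× activity: 0.18 × 4 = 0.72.
The CYP1A2 pathway (69% of clearance) is boosted to 6× activity: 0.69 × 6 = 4.14.
Non-CYP routes (13%) are unchanged.
Relative clearance = 0.72 + 4.14 + 0.13 = 4.99.
Because AUC varies inversely with clearance, the combined effect is 1 / 4.99 = 0.20.

0.20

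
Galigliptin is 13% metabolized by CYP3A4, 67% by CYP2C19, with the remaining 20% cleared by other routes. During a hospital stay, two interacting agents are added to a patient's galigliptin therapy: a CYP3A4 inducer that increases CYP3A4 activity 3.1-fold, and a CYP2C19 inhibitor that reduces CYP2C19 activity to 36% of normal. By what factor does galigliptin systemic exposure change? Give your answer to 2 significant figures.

1.2

The CYP3A4 pathway (13% of clearance) rises to 3.1× activity: 0.13 × 3.1 = 0.403.
The CYP2C19 pathway (67% of clearance) is reduced to 0.36× activity: 0.67 × 0.36 = 0.2412.
The remaining 20% of clearance is unaffected.
CL_new/CL_old = 0.403 + 0.2412 + 0.2 = 0.8442.
Systemic exposure ∝ 1/CL: fold-change = 1 / 0.8442 = 1.2.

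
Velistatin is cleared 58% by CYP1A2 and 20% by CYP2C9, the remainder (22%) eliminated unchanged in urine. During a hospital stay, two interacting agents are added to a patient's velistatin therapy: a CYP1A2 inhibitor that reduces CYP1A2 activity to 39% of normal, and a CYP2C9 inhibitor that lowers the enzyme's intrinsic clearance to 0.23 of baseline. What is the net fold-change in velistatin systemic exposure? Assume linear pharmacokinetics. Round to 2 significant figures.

The CYP1A2 pathway (58% of clearance) is reduced to 0.39× activity: 0.58 × 0.39 = 0.2262.
The CYP2C9 pathway (20% of clearance) drops to 0.23× activity: 0.2 × 0.23 = 0.046.
The remaining 22% of clearance is unaffected.
Relative clearance = 0.2262 + 0.046 + 0.22 = 0.4922.
Net systemic exposure ratio = 1 / 0.4922 = 2.0.

2.0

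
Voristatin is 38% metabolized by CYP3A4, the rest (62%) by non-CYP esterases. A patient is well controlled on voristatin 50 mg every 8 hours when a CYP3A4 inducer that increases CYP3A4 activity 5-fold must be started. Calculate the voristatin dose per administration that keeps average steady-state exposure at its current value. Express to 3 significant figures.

126 mg

The CYP3A4 pathway (38% of clearance) increases to 5× activity: 0.38 × 5 = 1.9.
Non-CYP routes (62%) are unchanged.
CL_new/CL_old = 1.9 + 0.62 = 2.52.
Css,avg = (dose rate)/CL, so holding Css fixed requires dose ∝ CL: 50 × 2.52 = 126 mg.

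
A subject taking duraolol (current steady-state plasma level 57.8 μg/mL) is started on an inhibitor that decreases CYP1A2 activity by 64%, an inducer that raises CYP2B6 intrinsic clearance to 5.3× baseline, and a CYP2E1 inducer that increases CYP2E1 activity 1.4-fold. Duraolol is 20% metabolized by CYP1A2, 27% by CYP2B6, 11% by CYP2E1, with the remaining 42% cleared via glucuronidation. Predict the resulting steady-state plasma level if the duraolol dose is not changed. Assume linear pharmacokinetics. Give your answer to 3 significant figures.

27.8 μg/mL

The CYP1A2 pathway (20% of clearance) is reduced to 0.36× activity: 0.2 × 0.36 = 0.072.
The CYP2B6 pathway (27% of clearance) increases to 5.3× activity: 0.27 × 5.3 = 1.431.
The CYP2E1 pathway (11% of clearance) rises to 1.4× activity: 0.11 × 1.4 = 0.154.
The remaining 42% of clearance is unaffected.
CL_new/CL_old = 0.072 + 1.431 + 0.154 + 0.42 = 2.077.
Dividing the baseline by the relative clearance: 57.8 / 2.077 = 27.8 μg/mL.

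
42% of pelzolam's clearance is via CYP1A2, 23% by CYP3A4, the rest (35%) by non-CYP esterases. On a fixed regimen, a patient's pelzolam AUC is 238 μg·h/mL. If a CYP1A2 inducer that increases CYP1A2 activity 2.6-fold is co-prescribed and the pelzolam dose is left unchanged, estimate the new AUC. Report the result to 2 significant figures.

1.4 × 10² μg·h/mL

CYP1A2: 0.42 × 2.6 = 1.092
CYP3A4: 0.23 (unchanged)
Other: 0.35 (unchanged)
Relative clearance = 1.092 + 0.23 + 0.35 = 1.672.
AUC ∝ 1/CL, so new value = 238 / 1.672 = 1.4 × 10² μg·h/mL.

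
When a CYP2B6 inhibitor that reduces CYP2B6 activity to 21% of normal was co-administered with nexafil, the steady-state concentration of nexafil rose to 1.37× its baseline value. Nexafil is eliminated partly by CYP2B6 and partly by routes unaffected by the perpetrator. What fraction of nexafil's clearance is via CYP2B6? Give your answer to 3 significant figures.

CL'/CL = 1 / 1.37 = 0.7299
0.21·fm + (1 − fm) = 0.7299
fm = (0.7299 − 1) / (0.21 − 1) = 0.342

0.342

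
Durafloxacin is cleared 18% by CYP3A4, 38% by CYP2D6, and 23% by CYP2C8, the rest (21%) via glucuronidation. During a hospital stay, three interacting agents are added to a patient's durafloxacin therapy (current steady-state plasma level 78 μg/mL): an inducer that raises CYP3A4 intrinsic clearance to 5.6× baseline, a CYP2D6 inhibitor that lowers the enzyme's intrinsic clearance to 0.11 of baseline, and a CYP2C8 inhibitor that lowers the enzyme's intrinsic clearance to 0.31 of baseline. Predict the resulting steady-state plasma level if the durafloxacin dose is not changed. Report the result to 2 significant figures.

59 μg/mL

The CYP3A4 pathway (18% of clearance) increases to 5.6× activity: 0.18 × 5.6 = 1.008.
The CYP2D6 pathway (38% of clearance) falls to 0.11× activity: 0.38 × 0.11 = 0.0418.
The CYP2C8 pathway (23% of clearance) drops to 0.31× activity: 0.23 × 0.31 = 0.0713.
The remaining 21% of clearance is unaffected.
Relative clearance = 1.008 + 0.0418 + 0.0713 + 0.21 = 1.3311.
New steady-state plasma level = 78 / 1.3311 = 59 μg/mL (concentration scales inversely with clearance).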